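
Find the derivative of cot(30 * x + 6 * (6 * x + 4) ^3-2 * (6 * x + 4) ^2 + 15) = -6*(648*x^2 + 840*x + 277)/sin(1296*x^3 + 2520*x^2 + 1662*x + 367)^2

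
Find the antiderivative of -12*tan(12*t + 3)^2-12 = -tan(12*t + 3) + C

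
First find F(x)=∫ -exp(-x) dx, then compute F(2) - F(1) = -exp(-1) + exp(-2)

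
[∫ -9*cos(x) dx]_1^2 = -9*sin(2) + 9*sin(1)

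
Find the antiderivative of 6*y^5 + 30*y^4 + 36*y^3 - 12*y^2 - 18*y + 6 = y^6 + 6*y^5 + 9*y^4 - 4*y^3 - 9*y^2 + 6*y + C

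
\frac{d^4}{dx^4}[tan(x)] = 24*tan(x)^5 + 40*tan(x)^3 + 16*tan(x)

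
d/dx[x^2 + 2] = 2*x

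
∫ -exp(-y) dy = exp(-y) + C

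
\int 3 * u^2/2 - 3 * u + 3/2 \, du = u^3/2 - 3*u^2/2 + 3*u/2 + C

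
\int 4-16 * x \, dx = -8*x^2 + 4*x + C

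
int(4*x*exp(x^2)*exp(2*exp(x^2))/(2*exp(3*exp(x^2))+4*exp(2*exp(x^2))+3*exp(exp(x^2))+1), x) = log(1 + exp(2*exp(x^2))/(exp(exp(x^2)) + 1)^2) + C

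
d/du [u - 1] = 1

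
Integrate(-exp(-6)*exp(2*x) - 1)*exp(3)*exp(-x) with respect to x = -2*sinh(x - 3) + C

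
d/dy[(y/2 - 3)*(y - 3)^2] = 3*y^2/2 - 12*y + 45/2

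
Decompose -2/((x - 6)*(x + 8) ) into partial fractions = 1/(7*(x + 8)) - 1/(7*(x - 6))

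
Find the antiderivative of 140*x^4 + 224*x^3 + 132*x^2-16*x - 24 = 28*x^5 + 56*x^4 + 44*x^3 - 8*x^2 - 24*x + C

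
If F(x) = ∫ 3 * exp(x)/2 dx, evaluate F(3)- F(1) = -3*E/2 + 3*exp(3)/2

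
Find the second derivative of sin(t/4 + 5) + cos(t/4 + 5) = -sqrt(2)*sin(t/4 + pi/4 + 5)/16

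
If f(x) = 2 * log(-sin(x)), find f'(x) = 2/tan(x)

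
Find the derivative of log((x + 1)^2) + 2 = 2/(x + 1)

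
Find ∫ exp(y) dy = exp(y) + C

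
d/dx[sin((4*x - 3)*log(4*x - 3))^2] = 4*log(4*x - 3)*sin(2*(4*x - 3)*log(4*x - 3)) + 4*sin(2*(4*x - 3)*log(4*x - 3))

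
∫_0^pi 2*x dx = pi^2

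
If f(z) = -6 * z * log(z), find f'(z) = -6*log(z) - 6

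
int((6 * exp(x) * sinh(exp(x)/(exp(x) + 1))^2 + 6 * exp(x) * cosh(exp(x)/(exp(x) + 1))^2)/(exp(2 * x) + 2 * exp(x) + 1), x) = 3*sinh(2*exp(x)/(exp(x) + 1)) + C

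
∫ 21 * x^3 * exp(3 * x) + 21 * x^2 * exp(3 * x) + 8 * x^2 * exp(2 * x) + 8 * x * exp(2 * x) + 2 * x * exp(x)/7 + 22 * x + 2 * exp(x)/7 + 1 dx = x*(49*x^2*exp(3*x) + 28*x*exp(2*x) + 77*x + 2*exp(x) + 7)/7 + C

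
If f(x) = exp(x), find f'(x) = exp(x)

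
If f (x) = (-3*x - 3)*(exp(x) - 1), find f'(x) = -3*x*exp(x) - 6*exp(x) + 3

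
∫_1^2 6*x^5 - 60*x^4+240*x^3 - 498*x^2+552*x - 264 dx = -7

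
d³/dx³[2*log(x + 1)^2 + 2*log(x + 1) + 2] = (8*log(x + 1) - 8)/(x^3 + 3*x^2 + 3*x + 1)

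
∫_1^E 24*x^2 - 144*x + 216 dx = (-6 + 2*E)^3 + 64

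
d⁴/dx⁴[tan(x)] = 24*tan(x)^5 + 40*tan(x)^3 + 16*tan(x)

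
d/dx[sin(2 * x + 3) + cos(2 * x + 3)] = -2*sin(2*x + 3) + 2*cos(2*x + 3)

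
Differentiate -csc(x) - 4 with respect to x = cot(x)*csc(x)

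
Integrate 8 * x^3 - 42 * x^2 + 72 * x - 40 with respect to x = 2*x^4 - 14*x^3 + 36*x^2 - 40*x + C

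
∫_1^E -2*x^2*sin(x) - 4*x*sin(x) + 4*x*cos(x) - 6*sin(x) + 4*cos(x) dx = (4 + 2*(1 + E)^2)*cos(E) - 12*cos(1)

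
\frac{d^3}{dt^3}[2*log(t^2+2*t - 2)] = (8*t^3 + 24*t^2 + 96*t + 80)/(t^6 + 6*t^5 + 6*t^4 - 16*t^3 - 12*t^2 + 24*t - 8)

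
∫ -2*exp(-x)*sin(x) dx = sqrt(2)*exp(-x)*sin(x + pi/4) + C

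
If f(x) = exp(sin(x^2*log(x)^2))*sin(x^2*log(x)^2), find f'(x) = 2*x*(log(x)*sin(x^2*log(x)^2) + log(x) + sin(x^2*log(x)^2) + 1)*exp(sin(x^2*log(x)^2))*log(x)*cos(x^2*log(x)^2)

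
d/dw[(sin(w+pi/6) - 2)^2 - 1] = sin(2*w + pi/3) - 4*cos(w + pi/6)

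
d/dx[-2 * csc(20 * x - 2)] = 40*cot(20*x - 2)*csc(20*x - 2)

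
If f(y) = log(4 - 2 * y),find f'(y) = 1/(y - 2)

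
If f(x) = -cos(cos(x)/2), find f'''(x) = (sin(x)^2*sin(cos(x)/2) + 4*sin(cos(x)/2) + 6*cos(x)*cos(cos(x)/2))*sin(x)/8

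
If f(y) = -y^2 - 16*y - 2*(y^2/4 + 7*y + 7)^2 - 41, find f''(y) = -3*y^2/2 - 42*y - 212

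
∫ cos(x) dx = sin(x) + C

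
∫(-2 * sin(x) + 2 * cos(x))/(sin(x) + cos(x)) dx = 2*log(sin(x + pi/4)) + C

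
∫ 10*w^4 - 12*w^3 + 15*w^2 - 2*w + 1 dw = 2*w^5 - 3*w^4 + 5*w^3 - w^2 + w + C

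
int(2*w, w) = w^2 + C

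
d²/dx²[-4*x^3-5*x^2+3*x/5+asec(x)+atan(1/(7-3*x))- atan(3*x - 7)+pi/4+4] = (-24*x^6 - 10*x^5 + 48*x^4 + 20*x^3 - 2*x^2*sqrt(1 - 1/x^2) - 24*x^2 - 10*x + sqrt(1 - 1/x^2))/(x^5 - 2*x^3 + x)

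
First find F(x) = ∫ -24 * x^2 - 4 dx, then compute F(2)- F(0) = -72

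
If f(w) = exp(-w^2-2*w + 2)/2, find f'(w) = (-w - 1)*exp(-w^2 - 2*w + 2)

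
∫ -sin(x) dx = cos(x) + C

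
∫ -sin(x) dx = cos(x) + C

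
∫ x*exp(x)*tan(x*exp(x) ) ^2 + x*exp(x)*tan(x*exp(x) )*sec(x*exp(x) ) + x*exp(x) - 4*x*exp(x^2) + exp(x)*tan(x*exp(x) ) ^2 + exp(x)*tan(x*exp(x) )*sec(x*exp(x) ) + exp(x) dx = -2*exp(x^2) + tan(x*exp(x)) + sec(x*exp(x)) + C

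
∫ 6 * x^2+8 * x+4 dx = 2*x^3 + 4*x^2 + 4*x + C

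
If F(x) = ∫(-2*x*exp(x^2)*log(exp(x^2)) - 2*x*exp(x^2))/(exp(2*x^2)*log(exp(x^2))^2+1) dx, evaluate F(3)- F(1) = -acot(E) + acot(9*exp(9))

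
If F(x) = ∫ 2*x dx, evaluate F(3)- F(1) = 8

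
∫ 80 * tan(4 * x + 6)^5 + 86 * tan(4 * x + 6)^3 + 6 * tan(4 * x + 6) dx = (5*tan(4*x + 6)^2 + 3/4)*tan(4*x + 6)^2 + C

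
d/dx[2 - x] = -1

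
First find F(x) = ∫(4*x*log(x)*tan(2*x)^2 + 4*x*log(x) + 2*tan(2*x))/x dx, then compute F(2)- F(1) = 2*log(2)*tan(4)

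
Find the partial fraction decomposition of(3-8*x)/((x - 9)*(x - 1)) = 5/(8*(x - 1)) - 69/(8*(x - 9))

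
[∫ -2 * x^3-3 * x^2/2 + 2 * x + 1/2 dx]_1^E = E*(-exp(3) - exp(2) + 1 + 2*E)/2 - 1/2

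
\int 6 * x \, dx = 3*x^2 + C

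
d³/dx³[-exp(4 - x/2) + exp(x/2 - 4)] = (exp(x - 8) + 1)*exp(4 - x/2)/8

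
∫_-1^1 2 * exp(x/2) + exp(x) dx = -(exp(-1/2) + 2)^2 + (exp(1/2) + 2)^2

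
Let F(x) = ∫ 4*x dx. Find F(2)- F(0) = 8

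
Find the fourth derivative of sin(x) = sin(x)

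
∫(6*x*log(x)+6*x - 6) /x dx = 6*(x - 1)*log(x) + C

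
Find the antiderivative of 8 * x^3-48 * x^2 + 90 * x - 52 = 2*x^4 - 16*x^3 + 45*x^2 - 52*x + C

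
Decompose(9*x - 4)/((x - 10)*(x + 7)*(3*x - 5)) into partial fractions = -99/(650*(3*x - 5)) - 67/(442*(x + 7)) + 86/(425*(x - 10))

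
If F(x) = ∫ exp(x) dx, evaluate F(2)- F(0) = -1 + exp(2)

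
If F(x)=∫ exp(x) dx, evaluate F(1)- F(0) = -1 + E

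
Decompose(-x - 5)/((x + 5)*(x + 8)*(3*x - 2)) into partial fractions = -3/(26*(3*x - 2)) + 1/(26*(x + 8))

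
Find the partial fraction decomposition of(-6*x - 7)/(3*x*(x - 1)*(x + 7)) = 5/(24*(x + 7)) - 13/(24*(x - 1)) + 1/(3*x)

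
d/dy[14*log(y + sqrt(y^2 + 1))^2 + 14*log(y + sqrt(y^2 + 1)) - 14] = (28*y*log(y + sqrt(y^2 + 1)) + 14*y + 28*sqrt(y^2 + 1)*log(y + sqrt(y^2 + 1)) + 14*sqrt(y^2 + 1))/(y^2 + y*sqrt(y^2 + 1) + 1)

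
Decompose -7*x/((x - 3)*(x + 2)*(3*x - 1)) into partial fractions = 3/(8*(3*x - 1)) + 2/(5*(x + 2)) - 21/(40*(x - 3))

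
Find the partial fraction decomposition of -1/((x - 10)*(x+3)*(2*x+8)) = -1/(28*(x + 4)) + 1/(26*(x + 3)) - 1/(364*(x - 10))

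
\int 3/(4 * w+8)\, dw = 3*log(w + 2)/4 + C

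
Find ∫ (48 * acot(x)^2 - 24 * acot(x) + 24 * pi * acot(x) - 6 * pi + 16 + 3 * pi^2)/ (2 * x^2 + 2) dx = -(4*acot(x) + pi)^3/8 + 3*(4*acot(x) + pi)^2/8 - 8*acot(x) + C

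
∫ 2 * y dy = y^2 + C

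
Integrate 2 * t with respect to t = t^2 + C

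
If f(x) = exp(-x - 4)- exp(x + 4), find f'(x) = (-exp(2*x + 8) - 1)*exp(-x - 4)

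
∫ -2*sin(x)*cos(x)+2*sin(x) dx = (cos(x) - 1)^2 + C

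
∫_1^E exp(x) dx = -E + exp(E)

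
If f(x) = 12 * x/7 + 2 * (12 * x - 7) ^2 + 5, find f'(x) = 576*x - 2340/7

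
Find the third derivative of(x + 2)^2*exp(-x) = (-x^2 + 2*x + 2)*exp(-x)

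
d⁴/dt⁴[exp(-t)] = exp(-t)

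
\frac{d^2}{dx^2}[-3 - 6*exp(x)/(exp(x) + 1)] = (6*exp(2*x) - 6*exp(x))/(exp(3*x) + 3*exp(2*x) + 3*exp(x) + 1)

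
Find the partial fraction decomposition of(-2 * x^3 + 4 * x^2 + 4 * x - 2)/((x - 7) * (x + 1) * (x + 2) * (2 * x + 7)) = -190/(63*(2*x + 7)) + 22/(27*(x + 2)) - 58/(189*(x - 7))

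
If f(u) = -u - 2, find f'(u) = -1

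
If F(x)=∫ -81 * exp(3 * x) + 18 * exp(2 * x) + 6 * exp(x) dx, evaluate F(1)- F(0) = -27*exp(3) + 12 + 6*E + 9*exp(2)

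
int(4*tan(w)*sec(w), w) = 4*sec(w) + C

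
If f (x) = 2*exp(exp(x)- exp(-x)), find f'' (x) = (2*exp(exp(x) - exp(-x)) - 2*exp(x + exp(x) - exp(-x)) + 4*exp(2*x + exp(x) - exp(-x)) + 2*exp(3*x + exp(x) - exp(-x)) + 2*exp(4*x + exp(x) - exp(-x)))*exp(-2*x)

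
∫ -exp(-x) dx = exp(-x) + C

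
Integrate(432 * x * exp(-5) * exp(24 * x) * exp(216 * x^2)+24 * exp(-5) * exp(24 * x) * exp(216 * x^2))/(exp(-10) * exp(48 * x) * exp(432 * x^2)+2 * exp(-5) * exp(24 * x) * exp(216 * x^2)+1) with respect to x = exp(216*x^2 + 24*x - 5)/(exp(216*x^2 + 24*x - 5) + 1) + C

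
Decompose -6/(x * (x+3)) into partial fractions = 2/(x + 3) - 2/x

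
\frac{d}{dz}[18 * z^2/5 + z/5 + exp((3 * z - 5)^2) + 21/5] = 18*z*exp(9*z^2 - 30*z + 25) + 36*z/5 - 30*exp(9*z^2 - 30*z + 25) + 1/5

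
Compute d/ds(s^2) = 2*s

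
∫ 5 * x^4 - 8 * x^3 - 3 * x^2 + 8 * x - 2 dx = x^5 - 2*x^4 - x^3 + 4*x^2 - 2*x + C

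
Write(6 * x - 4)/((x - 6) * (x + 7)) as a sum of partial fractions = 46/(13*(x + 7)) + 32/(13*(x - 6))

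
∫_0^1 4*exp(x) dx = -4 + 4*E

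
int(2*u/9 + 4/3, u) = u^2/9 + 4*u/3 + C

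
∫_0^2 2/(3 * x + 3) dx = 2*log(3)/3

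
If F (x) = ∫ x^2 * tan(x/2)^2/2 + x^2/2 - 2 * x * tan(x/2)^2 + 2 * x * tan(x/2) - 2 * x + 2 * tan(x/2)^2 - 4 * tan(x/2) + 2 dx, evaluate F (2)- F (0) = 0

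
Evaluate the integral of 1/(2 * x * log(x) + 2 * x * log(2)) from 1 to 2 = log(2)/2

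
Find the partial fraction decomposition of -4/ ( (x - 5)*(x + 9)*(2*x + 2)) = -1/(56*(x + 9)) + 1/(24*(x + 1)) - 1/(42*(x - 5))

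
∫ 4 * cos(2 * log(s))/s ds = 2*sin(2*log(s)) + C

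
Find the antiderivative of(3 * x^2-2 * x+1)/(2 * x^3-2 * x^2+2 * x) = log(x*(x^2 - x + 1))/2 + C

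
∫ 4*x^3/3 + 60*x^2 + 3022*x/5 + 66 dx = x^4/3 + 20*x^3 + 1511*x^2/5 + 66*x + C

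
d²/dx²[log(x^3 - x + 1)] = (-3*x^4 + 6*x - 1)/(x^6 - 2*x^4 + 2*x^3 + x^2 - 2*x + 1)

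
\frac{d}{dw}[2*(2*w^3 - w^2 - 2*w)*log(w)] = 12*w^2*log(w) + 4*w^2 - 4*w*log(w) - 2*w - 4*log(w) - 4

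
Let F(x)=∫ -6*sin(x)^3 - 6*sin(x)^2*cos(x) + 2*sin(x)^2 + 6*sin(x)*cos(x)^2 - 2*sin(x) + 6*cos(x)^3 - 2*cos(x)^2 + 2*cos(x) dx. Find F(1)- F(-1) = -2*sin(2) + 2*sin(3) + 10*sin(1)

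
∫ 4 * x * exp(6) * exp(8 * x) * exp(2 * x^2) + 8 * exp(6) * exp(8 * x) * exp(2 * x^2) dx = exp(2*(x + 2)^2 - 2) + C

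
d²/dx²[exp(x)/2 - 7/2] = exp(x)/2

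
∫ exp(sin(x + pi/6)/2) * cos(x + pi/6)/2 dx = exp(sin(x + pi/6)/2) + C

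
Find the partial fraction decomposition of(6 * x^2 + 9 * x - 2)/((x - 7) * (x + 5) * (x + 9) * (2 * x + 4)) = -403/(896*(x + 9)) + 103/(288*(x + 5)) - 2/(189*(x + 2)) + 355/(3456*(x - 7))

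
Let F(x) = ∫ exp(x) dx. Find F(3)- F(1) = -E + exp(3)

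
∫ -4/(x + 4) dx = -4*log(x + 4) + C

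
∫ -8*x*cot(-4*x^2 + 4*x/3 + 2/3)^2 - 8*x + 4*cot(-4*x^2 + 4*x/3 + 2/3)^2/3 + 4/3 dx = -cot(-4*x^2 + 4*x/3 + 2/3) + C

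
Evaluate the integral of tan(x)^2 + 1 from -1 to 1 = 2*tan(1)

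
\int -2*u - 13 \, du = -u^2 - 13*u + C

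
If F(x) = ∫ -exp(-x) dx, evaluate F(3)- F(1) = -exp(-1) + exp(-3)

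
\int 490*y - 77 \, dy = 245*y^2 - 77*y + C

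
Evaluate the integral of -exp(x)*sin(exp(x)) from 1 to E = cos(exp(E)) - cos(E)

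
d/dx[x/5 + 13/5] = 1/5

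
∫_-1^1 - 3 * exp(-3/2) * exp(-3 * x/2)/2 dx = -1 + exp(-3)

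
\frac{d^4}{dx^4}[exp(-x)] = exp(-x)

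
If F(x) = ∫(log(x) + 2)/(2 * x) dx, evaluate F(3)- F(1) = -1 + (log(3)/2 + 1)^2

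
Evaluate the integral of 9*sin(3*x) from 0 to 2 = 3 - 3*cos(6)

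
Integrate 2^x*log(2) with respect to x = 2^x + C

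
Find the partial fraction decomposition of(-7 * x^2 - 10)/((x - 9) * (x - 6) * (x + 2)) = -19/(44*(x + 2)) + 131/(12*(x - 6)) - 577/(33*(x - 9))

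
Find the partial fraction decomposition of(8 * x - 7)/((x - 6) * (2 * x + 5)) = 54/(17*(2*x + 5)) + 41/(17*(x - 6))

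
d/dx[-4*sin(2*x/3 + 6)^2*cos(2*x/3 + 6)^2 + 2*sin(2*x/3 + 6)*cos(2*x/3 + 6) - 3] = -4*sin(8*(x/3 + 3))/3 + 4*cos(4*(x/3 + 3))/3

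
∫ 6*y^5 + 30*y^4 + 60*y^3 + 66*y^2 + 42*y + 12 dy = y^6 + 6*y^5 + 15*y^4 + 22*y^3 + 21*y^2 + 12*y + C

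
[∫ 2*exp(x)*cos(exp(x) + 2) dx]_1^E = 2*sin(2 + exp(E)) - 2*sin(2 + E)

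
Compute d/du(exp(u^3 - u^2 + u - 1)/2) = 3*u^2*exp(u^3 - u^2 + u - 1)/2 - u*exp(u^3 - u^2 + u - 1) + exp(u^3 - u^2 + u - 1)/2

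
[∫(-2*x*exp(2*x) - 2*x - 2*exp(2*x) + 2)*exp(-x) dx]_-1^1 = 0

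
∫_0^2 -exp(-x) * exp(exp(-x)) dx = -E + exp(exp(-2))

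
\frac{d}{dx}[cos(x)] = -sin(x)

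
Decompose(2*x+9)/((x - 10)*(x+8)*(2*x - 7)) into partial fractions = -64/(299*(2*x - 7)) - 7/(414*(x + 8)) + 29/(234*(x - 10))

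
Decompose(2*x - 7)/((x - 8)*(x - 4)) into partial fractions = -1/(4*(x - 4)) + 9/(4*(x - 8))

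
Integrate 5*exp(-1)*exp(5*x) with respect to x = exp(5*x - 1) + C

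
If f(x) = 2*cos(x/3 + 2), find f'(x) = -2*sin(x/3 + 2)/3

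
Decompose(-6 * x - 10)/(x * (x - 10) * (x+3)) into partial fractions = 8/(39*(x + 3)) - 7/(13*(x - 10)) + 1/(3*x)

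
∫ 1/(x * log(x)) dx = log(4*log(x)) + C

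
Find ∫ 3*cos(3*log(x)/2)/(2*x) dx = sin(3*log(x)/2) + C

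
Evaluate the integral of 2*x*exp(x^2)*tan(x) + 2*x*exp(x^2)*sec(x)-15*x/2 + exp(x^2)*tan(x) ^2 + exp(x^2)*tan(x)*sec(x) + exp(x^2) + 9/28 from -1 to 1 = 9/14 + 2*E*tan(1)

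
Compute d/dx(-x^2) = -2*x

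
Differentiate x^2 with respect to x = 2*x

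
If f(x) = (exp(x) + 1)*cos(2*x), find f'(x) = -2*exp(x)*sin(2*x) + exp(x)*cos(2*x) - 2*sin(2*x)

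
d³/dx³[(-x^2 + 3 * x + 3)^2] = 24*x - 36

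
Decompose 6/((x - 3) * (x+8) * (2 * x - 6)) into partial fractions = 3/(121*(x + 8)) - 3/(121*(x - 3)) + 3/(11*(x - 3)^2)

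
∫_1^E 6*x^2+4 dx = -6 + 4*E + 2*exp(3)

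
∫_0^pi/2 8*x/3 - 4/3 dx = -2*pi/3 + pi^2/3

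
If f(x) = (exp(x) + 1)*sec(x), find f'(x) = exp(x)*tan(x)*sec(x) + exp(x)*sec(x) + tan(x)*sec(x)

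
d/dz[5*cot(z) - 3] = -5/sin(z)^2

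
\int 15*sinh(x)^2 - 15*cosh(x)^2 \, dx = -15*x + C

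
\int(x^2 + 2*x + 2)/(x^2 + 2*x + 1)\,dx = x*(x + 2)/(x + 1) + C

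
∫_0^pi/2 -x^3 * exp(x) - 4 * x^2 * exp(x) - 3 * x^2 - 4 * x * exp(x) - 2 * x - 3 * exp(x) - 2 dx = (1 + exp(pi/2))*(-pi^3/8 - pi - pi^2/4 - 1) + 2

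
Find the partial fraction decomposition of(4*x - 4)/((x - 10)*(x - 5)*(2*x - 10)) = -18/(25*(x - 5)) - 8/(5*(x - 5)^2) + 18/(25*(x - 10))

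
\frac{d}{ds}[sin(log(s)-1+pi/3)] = cos(log(s) - 1 + pi/3)/s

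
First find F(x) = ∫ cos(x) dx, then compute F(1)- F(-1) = 2*sin(1)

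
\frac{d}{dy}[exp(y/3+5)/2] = exp(y/3 + 5)/6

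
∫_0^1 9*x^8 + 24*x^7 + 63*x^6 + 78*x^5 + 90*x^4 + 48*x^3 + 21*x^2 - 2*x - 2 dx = 60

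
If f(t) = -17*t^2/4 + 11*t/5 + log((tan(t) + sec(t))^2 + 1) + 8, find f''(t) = (sin(t) - 1)^2*(107*sin(t)^4/cos(t)^6 - 144*sin(t)/cos(t)^4 + 32*sin(t)/cos(t)^6 - 13*tan(t)^6 - 13 + 15/cos(t)^4 - 62/cos(t)^6)/8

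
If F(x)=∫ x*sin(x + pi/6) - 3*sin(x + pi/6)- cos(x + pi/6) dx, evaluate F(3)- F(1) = -2*cos(pi/6 + 1)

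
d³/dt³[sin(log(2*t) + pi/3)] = (3*sin(log(t) + log(2) + pi/3) + cos(log(t) + log(2) + pi/3))/t^3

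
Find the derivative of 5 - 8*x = -8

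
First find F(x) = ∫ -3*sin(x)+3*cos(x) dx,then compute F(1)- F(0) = -3 + 3*cos(1) + 3*sin(1)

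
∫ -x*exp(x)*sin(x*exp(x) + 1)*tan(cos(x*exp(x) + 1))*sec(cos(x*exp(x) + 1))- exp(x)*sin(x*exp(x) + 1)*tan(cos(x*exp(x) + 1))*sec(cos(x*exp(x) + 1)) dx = sec(cos(x*exp(x) + 1)) + C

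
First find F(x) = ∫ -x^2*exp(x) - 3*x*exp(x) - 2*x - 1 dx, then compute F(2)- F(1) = -5*exp(2) - 4 + E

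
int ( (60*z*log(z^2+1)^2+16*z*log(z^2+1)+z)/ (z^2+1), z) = (20*log(z^2 + 1)^2 + 8*log(z^2 + 1) + 1)*log(z^2 + 1)/2 + C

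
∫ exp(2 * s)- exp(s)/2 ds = (exp(s) - 1)*exp(s)/2 + C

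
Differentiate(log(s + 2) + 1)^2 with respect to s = (2*log(s + 2) + 2)/(s + 2)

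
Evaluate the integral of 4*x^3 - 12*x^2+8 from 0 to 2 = 0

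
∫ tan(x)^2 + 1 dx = tan(x) + C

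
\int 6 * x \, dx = 3*x^2 + C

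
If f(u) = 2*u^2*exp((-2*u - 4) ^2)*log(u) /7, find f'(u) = 16*u^3*exp(4*u^2 + 16*u + 16)*log(u)/7 + 32*u^2*exp(4*u^2 + 16*u + 16)*log(u)/7 + 4*u*exp(4*u^2 + 16*u + 16)*log(u)/7 + 2*u*exp(4*u^2 + 16*u + 16)/7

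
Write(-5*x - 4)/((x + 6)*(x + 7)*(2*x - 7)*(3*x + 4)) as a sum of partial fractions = -36/(3451*(3*x + 4)) - 172/(11571*(2*x - 7)) - 31/(357*(x + 7)) + 13/(133*(x + 6))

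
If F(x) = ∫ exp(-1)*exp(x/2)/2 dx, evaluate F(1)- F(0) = -exp(-1) + exp(-1/2)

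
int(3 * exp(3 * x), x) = exp(3*x) + C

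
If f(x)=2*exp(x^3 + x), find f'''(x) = 54*x^6*exp(x^3 + x) + 54*x^4*exp(x^3 + x) + 108*x^3*exp(x^3 + x) + 18*x^2*exp(x^3 + x) + 36*x*exp(x^3 + x) + 14*exp(x^3 + x)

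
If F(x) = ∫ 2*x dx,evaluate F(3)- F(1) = 8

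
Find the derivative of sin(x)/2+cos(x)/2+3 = -sin(x)/2 + cos(x)/2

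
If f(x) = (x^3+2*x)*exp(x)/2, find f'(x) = x^3*exp(x)/2 + 3*x^2*exp(x)/2 + x*exp(x) + exp(x)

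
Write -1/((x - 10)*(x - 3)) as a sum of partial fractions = 1/(7*(x - 3)) - 1/(7*(x - 10))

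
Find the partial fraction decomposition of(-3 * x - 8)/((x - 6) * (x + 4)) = -2/(5*(x + 4)) - 13/(5*(x - 6))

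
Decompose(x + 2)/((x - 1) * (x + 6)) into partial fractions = 4/(7*(x + 6)) + 3/(7*(x - 1))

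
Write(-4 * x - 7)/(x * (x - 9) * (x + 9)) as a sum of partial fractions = 29/(162*(x + 9)) - 43/(162*(x - 9)) + 7/(81*x)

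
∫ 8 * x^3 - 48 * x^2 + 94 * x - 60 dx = 2*x^4 - 16*x^3 + 47*x^2 - 60*x + C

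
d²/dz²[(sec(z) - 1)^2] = 6*tan(z)^4 + 8*tan(z)^2 + 2 + 2/cos(z) - 4/cos(z)^3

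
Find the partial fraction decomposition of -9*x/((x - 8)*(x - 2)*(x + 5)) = 45/(91*(x + 5)) + 3/(7*(x - 2)) - 12/(13*(x - 8))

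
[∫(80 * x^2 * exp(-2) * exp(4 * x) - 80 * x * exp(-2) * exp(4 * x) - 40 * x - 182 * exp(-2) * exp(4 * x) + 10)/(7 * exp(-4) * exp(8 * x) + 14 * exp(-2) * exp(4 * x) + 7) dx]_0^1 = -48*exp(2)/(7*(1 + exp(2))) + 38*exp(-2)/(7*(exp(-2) + 1))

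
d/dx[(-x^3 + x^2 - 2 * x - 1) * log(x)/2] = (-3*x^3*log(x) - x^3 + 2*x^2*log(x) + x^2 - 2*x*log(x) - 2*x - 1)/(2*x)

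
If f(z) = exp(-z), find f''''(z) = exp(-z)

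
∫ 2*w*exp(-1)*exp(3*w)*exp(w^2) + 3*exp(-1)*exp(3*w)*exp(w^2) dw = exp(w^2 + 3*w - 1) + C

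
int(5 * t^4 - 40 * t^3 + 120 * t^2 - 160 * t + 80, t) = t^5 - 10*t^4 + 40*t^3 - 80*t^2 + 80*t + C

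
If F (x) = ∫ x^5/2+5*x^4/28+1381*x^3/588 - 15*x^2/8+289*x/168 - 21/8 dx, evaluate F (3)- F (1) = 9963/98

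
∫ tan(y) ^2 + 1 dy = tan(y) + C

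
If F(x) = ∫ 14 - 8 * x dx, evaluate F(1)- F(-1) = 28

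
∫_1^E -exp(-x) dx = -exp(-1) + exp(-E)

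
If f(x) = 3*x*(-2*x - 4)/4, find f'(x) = -3*x - 3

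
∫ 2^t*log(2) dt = 2^t + C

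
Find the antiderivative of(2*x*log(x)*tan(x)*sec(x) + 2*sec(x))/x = 2*log(x)*sec(x) + C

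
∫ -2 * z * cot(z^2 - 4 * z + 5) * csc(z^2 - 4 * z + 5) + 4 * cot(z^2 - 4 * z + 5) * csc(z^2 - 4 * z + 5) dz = csc((z - 2)^2 + 1) + C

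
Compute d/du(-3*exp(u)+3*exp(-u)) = (-3*exp(2*u) - 3)*exp(-u)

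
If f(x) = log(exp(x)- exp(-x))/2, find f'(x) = (exp(2*x) + 1)/(2*exp(2*x) - 2)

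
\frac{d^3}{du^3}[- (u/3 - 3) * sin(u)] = u*cos(u)/3 + sin(u) - 3*cos(u)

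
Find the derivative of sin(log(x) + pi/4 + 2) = cos(log(x) + pi/4 + 2)/x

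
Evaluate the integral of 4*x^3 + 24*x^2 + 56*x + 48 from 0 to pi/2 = -36 + (2 + (pi/2 + 2)^2)^2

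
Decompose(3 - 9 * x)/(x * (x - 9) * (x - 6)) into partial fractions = 17/(6*(x - 6)) - 26/(9*(x - 9)) + 1/(18*x)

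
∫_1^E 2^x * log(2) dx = -2 + 2^E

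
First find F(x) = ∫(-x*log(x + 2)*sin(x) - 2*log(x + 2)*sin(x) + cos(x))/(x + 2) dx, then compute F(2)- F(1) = -log(3)*cos(1) + log(4)*cos(2)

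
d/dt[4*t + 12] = 4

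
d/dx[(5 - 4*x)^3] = -192*x^2 + 480*x - 300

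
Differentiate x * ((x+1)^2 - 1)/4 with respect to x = 3*x^2/4 + x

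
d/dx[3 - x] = -1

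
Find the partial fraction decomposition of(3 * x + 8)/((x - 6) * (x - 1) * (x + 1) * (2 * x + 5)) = -4/(357*(2*x + 5)) + 5/(42*(x + 1)) - 11/(70*(x - 1)) + 26/(595*(x - 6))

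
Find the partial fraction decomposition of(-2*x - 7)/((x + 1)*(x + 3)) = 1/(2*(x + 3)) - 5/(2*(x + 1))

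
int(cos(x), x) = sin(x) + C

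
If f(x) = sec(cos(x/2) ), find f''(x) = (-sin(x/2)^2 + 2*sin(x/2)^2/cos(cos(x/2))^2 - sin(cos(x/2))*cos(x/2)/cos(cos(x/2)))/(4*cos(cos(x/2)))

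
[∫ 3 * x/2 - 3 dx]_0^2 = -3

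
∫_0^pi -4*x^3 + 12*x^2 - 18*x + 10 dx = -(-1 + pi)^4 - 3*(-1 + pi)^2 + 4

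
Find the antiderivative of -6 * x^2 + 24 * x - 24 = -2*x^3 + 12*x^2 - 24*x + C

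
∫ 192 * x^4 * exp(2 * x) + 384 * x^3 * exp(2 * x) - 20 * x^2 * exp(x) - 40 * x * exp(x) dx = x^2*(96*x^2*exp(x) - 20)*exp(x) + C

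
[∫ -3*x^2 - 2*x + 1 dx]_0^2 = -10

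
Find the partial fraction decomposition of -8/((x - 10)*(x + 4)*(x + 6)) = -1/(4*(x + 6)) + 2/(7*(x + 4)) - 1/(28*(x - 10))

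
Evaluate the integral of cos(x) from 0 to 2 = sin(2)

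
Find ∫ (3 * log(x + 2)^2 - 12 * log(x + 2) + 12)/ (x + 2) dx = (log(x + 2) - 2)^3 + C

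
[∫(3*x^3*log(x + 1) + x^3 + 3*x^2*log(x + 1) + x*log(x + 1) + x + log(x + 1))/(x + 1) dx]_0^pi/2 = (pi/2 + pi^3/8)*log(1 + pi/2)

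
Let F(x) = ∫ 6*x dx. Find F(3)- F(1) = 24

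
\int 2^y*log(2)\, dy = 2^y + C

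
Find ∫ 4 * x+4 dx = 2*x^2 + 4*x + C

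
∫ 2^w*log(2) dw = 2^w + C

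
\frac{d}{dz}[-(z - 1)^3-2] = -3*z^2 + 6*z - 3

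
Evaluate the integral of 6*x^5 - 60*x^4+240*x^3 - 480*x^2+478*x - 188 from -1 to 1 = -720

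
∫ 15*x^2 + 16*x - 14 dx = 5*x^3 + 8*x^2 - 14*x + C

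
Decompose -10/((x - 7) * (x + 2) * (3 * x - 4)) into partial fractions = 9/(17*(3*x - 4)) - 1/(9*(x + 2)) - 10/(153*(x - 7))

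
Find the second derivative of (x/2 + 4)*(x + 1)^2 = 3*x + 10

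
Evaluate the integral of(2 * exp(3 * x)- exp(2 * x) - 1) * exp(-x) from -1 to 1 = -(-1 + exp(-1))*(-E + exp(-1)) + (-1 + E)*(E - exp(-1))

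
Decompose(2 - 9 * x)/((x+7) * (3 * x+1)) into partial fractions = 3/(4*(3*x + 1)) - 13/(4*(x + 7))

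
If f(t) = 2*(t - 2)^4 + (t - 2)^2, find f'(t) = 8*t^3 - 48*t^2 + 98*t - 68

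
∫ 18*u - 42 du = 9*u^2 - 42*u + C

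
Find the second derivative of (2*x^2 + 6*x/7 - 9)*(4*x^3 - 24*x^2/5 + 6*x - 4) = 160*x^3 - 2592*x^2/35 - 5904*x/35 + 2824/35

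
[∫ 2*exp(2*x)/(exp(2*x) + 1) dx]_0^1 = -log(2) + log(1 + exp(2))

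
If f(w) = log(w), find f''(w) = -1/w^2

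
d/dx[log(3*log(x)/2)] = 1/(x*log(x))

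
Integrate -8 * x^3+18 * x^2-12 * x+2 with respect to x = -2*x^4 + 6*x^3 - 6*x^2 + 2*x + C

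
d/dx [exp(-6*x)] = -6*exp(-6*x)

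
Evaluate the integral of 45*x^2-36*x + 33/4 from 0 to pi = -18*pi^2 + 33*pi/4 + 15*pi^3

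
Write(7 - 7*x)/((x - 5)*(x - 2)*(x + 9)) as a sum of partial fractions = 5/(11*(x + 9)) + 7/(33*(x - 2)) - 2/(3*(x - 5))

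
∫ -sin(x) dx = cos(x) + C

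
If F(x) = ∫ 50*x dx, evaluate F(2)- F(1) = 75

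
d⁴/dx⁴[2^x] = 2^x*log(2)^4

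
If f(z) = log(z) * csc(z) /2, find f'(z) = (-z*log(z)*cot(z)*csc(z) + csc(z))/(2*z)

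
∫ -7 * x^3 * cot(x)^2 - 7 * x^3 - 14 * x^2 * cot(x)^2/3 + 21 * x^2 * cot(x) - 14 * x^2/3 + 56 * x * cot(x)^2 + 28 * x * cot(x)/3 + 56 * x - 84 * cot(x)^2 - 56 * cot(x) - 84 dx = (7*x^3 + 14*x^2/3 - 56*x + 84)*cot(x) + C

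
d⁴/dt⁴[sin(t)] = sin(t)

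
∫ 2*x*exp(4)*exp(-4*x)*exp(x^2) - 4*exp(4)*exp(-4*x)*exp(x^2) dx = exp((x - 2)^2) + C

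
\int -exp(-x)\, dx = exp(-x) + C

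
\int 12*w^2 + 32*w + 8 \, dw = 4*w^3 + 16*w^2 + 8*w + C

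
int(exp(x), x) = exp(x) + C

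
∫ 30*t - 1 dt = 15*t^2 - t + C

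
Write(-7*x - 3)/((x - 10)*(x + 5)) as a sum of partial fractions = -32/(15*(x + 5)) - 73/(15*(x - 10))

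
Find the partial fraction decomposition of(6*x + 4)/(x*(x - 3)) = 22/(3*(x - 3)) - 4/(3*x)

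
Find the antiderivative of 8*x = 4*x^2 + C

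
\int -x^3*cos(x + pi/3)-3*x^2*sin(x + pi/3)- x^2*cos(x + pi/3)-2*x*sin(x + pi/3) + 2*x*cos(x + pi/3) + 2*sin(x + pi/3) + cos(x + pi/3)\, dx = (-x^3 - x^2 + 2*x + 1)*sin(x + pi/3) + C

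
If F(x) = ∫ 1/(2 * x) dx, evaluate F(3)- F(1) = log(3)/2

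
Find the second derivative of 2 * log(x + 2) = -2/(x^2 + 4*x + 4)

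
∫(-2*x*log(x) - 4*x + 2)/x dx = -2*(x - 1)*(log(x) + 1) + C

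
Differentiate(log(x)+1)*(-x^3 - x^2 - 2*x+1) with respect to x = (-3*x^3*log(x) - 4*x^3 - 2*x^2*log(x) - 3*x^2 - 2*x*log(x) - 4*x + 1)/x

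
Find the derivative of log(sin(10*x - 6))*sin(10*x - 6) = 10*(log(sin(2*(5*x - 3))) + 1)*cos(2*(5*x - 3))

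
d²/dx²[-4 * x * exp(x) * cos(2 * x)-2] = 4*(4*x*sin(2*x) + 3*x*cos(2*x) + 4*sin(2*x) - 2*cos(2*x))*exp(x)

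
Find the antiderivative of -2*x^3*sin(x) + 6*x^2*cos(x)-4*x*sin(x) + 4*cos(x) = 2*x*(x^2 + 2)*cos(x) + C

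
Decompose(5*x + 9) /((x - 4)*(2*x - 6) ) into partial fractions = -12/(x - 3) + 29/(2*(x - 4))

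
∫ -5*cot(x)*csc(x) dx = 5*csc(x) + C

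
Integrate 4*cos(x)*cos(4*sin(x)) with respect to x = sin(4*sin(x)) + C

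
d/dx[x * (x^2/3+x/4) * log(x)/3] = x^2*log(x)/3 + x^2/9 + x*log(x)/6 + x/12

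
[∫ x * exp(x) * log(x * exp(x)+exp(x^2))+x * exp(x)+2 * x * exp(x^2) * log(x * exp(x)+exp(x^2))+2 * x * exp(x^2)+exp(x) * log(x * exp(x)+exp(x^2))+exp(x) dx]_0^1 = 2*E*log(2*E)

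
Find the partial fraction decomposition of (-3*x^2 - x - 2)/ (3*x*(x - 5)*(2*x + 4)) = -1/(7*(x + 2)) - 41/(105*(x - 5)) + 1/(30*x)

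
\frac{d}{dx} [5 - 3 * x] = -3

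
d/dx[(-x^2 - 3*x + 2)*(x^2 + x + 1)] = -4*x^3 - 12*x^2 - 4*x - 1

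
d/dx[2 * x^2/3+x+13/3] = 4*x/3 + 1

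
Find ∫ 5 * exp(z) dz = 5*exp(z) + C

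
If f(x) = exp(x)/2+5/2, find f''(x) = exp(x)/2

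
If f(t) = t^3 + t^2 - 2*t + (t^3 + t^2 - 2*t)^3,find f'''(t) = 504*t^6 + 1008*t^5 - 630*t^4 - 1320*t^3 + 360*t^2 + 288*t - 42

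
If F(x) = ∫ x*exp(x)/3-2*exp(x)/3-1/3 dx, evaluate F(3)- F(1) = -2/3 + 2*E/3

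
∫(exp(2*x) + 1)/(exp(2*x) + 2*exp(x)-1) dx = log(2*sinh(x) + 2) + C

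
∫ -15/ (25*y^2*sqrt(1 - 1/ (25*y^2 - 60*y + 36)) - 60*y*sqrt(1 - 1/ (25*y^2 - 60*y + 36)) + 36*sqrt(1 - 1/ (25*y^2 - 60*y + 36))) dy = 3*acsc(5*y - 6) + C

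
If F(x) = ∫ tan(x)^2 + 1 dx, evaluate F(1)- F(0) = tan(1)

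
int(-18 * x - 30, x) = -9*x^2 - 30*x + C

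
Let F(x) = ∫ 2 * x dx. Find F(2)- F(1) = 3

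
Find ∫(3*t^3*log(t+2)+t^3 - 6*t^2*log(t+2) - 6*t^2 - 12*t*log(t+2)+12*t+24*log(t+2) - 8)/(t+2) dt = (t - 2)^3*log(t + 2) + C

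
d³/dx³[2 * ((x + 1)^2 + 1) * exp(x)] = 2*x^2*exp(x) + 16*x*exp(x) + 28*exp(x)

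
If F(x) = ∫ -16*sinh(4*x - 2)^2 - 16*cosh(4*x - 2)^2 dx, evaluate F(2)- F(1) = -2*sinh(12) + 2*sinh(4)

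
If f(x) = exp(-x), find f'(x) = -exp(-x)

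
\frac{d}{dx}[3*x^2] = 6*x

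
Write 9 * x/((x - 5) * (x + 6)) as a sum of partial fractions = 54/(11*(x + 6)) + 45/(11*(x - 5))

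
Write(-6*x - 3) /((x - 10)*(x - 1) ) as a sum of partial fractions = 1/(x - 1) - 7/(x - 10)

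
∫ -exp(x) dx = -exp(x) + C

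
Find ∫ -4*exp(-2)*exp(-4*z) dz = exp(-4*z - 2) + C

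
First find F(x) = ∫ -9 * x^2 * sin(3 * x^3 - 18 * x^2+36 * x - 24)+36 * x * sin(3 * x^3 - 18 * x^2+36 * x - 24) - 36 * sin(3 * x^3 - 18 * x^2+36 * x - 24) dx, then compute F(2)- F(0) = 1 - cos(24)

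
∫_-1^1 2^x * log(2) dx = 3/2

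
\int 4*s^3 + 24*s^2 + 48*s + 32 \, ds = s^4 + 8*s^3 + 24*s^2 + 32*s + C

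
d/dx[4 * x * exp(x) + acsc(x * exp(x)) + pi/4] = (4*x^3*sqrt(1 - exp(-2*x)/x^2)*exp(2*x) + 4*x^2*sqrt(1 - exp(-2*x)/x^2)*exp(2*x) - x - 1)*exp(-x)/(x^2*sqrt(1 - exp(-2*x)/x^2))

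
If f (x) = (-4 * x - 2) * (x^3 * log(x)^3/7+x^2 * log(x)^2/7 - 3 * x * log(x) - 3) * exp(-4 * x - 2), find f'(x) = (16*x^4*log(x)^3 - 8*x^3*log(x)^3 + 4*x^3*log(x)^2 - 6*x^2*log(x)^3 - 10*x^2*log(x)^2 - 344*x^2*log(x) - 4*x*log(x)^2 - 4*x*log(x) - 252*x + 42*log(x) - 42)*exp(-4*x - 2)/7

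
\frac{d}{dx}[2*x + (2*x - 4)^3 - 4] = 24*x^2 - 96*x + 98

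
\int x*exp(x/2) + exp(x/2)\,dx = 2*(x - 1)*exp(x/2) + C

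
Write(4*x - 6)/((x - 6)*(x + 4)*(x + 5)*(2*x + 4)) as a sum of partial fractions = 13/(33*(x + 5)) - 11/(20*(x + 4)) + 7/(48*(x + 2)) + 9/(880*(x - 6))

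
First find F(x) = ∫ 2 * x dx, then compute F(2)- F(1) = 3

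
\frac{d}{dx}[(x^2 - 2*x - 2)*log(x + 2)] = (2*x^2*log(x + 2) + x^2 + 2*x*log(x + 2) - 2*x - 4*log(x + 2) - 2)/(x + 2)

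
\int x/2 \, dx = x^2/4 + C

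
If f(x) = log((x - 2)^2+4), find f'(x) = (2*x - 4)/(x^2 - 4*x + 8)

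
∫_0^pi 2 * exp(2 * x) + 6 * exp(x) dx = -16 + (3 + exp(pi))^2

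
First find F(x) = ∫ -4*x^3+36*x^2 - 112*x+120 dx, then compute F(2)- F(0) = 96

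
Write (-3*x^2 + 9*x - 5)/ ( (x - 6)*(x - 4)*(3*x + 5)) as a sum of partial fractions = -15/(23*(3*x + 5)) + 1/(2*(x - 4)) - 59/(46*(x - 6))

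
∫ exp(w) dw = exp(w) + C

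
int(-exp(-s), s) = exp(-s) + C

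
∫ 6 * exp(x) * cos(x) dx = 3*sqrt(2)*exp(x)*sin(x + pi/4) + C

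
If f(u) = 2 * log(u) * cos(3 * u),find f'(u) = 2*(-3*u*log(u)*sin(3*u) + cos(3*u))/u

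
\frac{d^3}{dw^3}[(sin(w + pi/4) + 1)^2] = -4*cos(2*w) - 2*cos(w + pi/4)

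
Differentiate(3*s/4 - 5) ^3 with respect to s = 81*s^2/64 - 135*s/8 + 225/4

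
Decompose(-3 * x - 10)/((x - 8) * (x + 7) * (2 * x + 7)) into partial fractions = -2/(161*(2*x + 7)) + 11/(105*(x + 7)) - 34/(345*(x - 8))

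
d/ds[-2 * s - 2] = -2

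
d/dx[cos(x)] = -sin(x)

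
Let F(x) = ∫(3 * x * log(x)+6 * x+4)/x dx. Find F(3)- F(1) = 6 + 13*log(3)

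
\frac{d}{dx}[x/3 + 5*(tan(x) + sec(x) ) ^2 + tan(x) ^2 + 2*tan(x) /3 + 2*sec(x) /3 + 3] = (88*sin(x) + 4*sin(2*x)/3 + 11*cos(x)/3 - 20*cos(2*x) + cos(3*x)/3 + 60)/(3*cos(x) + cos(3*x))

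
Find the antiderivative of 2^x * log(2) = 2^x + C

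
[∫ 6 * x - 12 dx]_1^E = -3 + 3*(-2 + E)^2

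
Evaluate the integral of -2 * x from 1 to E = 1 - exp(2)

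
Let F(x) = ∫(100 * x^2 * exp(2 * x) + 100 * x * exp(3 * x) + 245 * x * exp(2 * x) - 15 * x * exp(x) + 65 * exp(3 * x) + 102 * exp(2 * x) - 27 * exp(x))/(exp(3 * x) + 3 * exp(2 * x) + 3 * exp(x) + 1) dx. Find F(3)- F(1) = -162*exp(2)/(1 + E)^2 - 57*exp(3)/(1 + exp(3)) + 27*E/(1 + E) + 722*exp(6)/(1 + exp(3))^2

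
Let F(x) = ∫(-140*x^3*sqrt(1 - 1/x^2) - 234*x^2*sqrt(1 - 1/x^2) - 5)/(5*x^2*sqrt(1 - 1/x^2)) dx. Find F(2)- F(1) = -444/5 - pi/3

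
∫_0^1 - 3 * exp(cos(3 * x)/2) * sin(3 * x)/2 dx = -exp(1/2) + exp(cos(3)/2)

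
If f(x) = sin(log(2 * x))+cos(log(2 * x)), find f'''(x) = 2*(sin(log(x) + log(2)) + 2*cos(log(x) + log(2)))/x^3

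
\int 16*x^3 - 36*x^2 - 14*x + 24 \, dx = 4*x^4 - 12*x^3 - 7*x^2 + 24*x + C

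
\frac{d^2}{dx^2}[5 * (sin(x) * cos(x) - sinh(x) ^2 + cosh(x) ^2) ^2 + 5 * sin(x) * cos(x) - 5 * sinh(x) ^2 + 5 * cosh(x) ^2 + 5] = -30*sin(2*x) + 20*cos(2*x)^2 - 10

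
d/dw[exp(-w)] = -exp(-w)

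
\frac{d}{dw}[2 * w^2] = 4*w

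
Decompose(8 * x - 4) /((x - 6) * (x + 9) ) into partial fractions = 76/(15*(x + 9)) + 44/(15*(x - 6))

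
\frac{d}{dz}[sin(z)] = cos(z)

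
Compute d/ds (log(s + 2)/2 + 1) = 1/(2*s + 4)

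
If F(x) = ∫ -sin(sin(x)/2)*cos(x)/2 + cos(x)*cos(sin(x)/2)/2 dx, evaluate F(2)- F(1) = sqrt(2)*(-sin((2*sin(1) + pi)/4) + sin((2*sin(2) + pi)/4))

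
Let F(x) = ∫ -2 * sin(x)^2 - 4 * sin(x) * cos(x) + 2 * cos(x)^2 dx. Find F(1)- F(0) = -1 + sqrt(2)*sin(pi/4 + 2)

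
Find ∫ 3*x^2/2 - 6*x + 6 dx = x^3/2 - 3*x^2 + 6*x + C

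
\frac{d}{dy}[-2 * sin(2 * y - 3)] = -4*cos(2*y - 3)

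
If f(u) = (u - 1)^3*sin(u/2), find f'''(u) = -u^3*cos(u/2)/8 - 9*u^2*sin(u/2)/4 + 3*u^2*cos(u/2)/8 + 9*u*sin(u/2)/2 + 69*u*cos(u/2)/8 + 15*sin(u/2)/4 - 71*cos(u/2)/8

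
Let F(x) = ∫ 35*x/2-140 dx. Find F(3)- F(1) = -210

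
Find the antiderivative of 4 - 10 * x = -5*x^2 + 4*x + C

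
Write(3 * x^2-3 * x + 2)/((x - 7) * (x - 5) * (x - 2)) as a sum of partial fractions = 8/(15*(x - 2)) - 31/(3*(x - 5)) + 64/(5*(x - 7))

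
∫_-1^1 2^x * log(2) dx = 3/2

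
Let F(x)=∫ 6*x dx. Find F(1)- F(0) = 3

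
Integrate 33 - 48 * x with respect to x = -24*x^2 + 33*x + C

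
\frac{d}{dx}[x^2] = 2*x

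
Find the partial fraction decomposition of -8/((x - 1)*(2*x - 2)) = -4/(x - 1)^2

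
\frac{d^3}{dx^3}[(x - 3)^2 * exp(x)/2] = x^2*exp(x)/2 - 3*exp(x)/2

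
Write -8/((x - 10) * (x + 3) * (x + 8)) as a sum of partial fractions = -4/(45*(x + 8)) + 8/(65*(x + 3)) - 4/(117*(x - 10))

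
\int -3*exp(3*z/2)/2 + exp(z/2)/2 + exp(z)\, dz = -exp(3*z/2) + exp(z/2) + exp(z) + C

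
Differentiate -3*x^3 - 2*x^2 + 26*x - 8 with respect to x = -9*x^2 - 4*x + 26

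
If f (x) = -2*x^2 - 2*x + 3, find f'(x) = -4*x - 2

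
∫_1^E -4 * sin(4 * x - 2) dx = cos(2 - 4*E) - cos(2)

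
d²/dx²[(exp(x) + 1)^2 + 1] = 4*exp(2*x) + 2*exp(x)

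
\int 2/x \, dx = 2*log(2*x) + C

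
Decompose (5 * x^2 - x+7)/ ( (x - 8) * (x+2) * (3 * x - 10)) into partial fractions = -533/(224*(3*x - 10)) + 29/(160*(x + 2)) + 319/(140*(x - 8))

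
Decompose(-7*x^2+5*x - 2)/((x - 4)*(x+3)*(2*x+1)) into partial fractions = 5/(9*(2*x + 1)) - 16/(7*(x + 3)) - 94/(63*(x - 4))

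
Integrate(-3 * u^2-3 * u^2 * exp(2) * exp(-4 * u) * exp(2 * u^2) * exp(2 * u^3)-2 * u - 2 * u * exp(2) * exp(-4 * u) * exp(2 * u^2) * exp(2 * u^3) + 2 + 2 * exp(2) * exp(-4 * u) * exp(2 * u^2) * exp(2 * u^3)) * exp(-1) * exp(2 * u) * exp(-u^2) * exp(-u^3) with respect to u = -2*sinh(u^3 + u^2 - 2*u + 1) + C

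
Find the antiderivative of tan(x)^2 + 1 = tan(x) + C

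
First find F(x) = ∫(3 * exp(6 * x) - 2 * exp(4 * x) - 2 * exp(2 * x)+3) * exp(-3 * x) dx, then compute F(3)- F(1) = -(E - exp(-1))^3 - E - exp(-3) + exp(-1) + exp(3) + (-exp(-3) + exp(3))^3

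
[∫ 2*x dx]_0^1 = 1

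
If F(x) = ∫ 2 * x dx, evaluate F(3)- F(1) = 8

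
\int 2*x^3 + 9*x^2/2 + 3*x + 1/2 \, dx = x^4/2 + 3*x^3/2 + 3*x^2/2 + x/2 + C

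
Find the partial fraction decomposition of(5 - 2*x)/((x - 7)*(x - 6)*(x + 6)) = 17/(156*(x + 6)) + 7/(12*(x - 6)) - 9/(13*(x - 7))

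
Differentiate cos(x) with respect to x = -sin(x)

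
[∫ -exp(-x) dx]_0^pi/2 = -1 + exp(-pi/2)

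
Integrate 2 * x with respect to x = x^2 + C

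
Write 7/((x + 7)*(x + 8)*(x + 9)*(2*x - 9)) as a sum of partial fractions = 56/(15525*(2*x - 9)) - 7/(54*(x + 9)) + 7/(25*(x + 8)) - 7/(46*(x + 7))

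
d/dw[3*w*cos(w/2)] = -3*w*sin(w/2)/2 + 3*cos(w/2)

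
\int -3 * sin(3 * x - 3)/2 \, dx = cos(3*x - 3)/2 + C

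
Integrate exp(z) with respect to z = exp(z) + C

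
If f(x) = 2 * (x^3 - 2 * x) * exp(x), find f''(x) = 2*x^3*exp(x) + 12*x^2*exp(x) + 8*x*exp(x) - 8*exp(x)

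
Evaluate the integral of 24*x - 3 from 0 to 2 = 42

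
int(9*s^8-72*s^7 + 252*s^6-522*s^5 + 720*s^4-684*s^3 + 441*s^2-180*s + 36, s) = s^9 - 9*s^8 + 36*s^7 - 87*s^6 + 144*s^5 - 171*s^4 + 147*s^3 - 90*s^2 + 36*s + C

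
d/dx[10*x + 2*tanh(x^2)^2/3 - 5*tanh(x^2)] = 8*x*sinh(x^2)/(3*cosh(x^2)^3) - 10*x/cosh(x^2)^2 + 10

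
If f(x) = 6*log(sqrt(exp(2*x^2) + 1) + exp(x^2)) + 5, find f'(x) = (12*x*sqrt(exp(2*x^2) + 1)*exp(x^2) + 12*x*exp(2*x^2))/(sqrt(exp(2*x^2) + 1)*exp(x^2) + exp(2*x^2) + 1)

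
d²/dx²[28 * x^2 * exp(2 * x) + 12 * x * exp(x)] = 112*x^2*exp(2*x) + 224*x*exp(2*x) + 12*x*exp(x) + 56*exp(2*x) + 24*exp(x)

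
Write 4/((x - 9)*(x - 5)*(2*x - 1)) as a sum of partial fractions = 16/(153*(2*x - 1)) - 1/(9*(x - 5)) + 1/(17*(x - 9))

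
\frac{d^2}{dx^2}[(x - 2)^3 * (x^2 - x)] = 20*x^3 - 84*x^2 + 108*x - 40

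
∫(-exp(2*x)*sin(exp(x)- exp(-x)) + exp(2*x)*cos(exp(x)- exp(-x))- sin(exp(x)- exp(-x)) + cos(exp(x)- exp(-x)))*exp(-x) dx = sqrt(2)*sin(2*sinh(x) + pi/4) + C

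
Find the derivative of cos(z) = -sin(z)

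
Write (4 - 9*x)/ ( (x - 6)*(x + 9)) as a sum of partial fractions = -17/(3*(x + 9)) - 10/(3*(x - 6))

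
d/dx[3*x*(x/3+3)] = 2*x + 9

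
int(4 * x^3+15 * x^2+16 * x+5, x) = x^4 + 5*x^3 + 8*x^2 + 5*x + C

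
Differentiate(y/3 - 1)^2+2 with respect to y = 2*y/9 - 2/3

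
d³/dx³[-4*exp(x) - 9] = -4*exp(x)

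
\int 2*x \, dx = x^2 + C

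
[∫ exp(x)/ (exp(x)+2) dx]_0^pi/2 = -log(6) + log(4 + 2*exp(pi/2))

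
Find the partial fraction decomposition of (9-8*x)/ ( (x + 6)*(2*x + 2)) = -57/(10*(x + 6)) + 17/(10*(x + 1))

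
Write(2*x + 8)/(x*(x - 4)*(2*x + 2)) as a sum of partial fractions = 3/(5*(x + 1)) + 2/(5*(x - 4)) - 1/x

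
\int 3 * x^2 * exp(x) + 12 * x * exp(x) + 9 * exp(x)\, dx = 3*(x + 1)^2*exp(x) + C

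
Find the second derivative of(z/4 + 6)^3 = 3*z/32 + 9/4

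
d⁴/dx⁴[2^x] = 2^x*log(2)^4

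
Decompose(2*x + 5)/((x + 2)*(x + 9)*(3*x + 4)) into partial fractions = 21/(46*(3*x + 4)) - 13/(161*(x + 9)) - 1/(14*(x + 2))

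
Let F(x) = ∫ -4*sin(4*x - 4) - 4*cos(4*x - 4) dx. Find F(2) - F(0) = -2*sin(4)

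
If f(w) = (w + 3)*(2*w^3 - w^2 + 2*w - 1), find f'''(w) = 48*w + 30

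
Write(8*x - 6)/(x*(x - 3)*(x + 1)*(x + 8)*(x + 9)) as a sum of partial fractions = -13/(144*(x + 9)) + 5/(44*(x + 8)) - 1/(16*(x + 1)) + 1/(88*(x - 3)) + 1/(36*x)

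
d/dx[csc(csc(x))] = cot(x)*cot(csc(x))*csc(x)*csc(csc(x))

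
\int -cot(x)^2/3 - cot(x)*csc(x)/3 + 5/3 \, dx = 2*x + cot(x)/3 + csc(x)/3 + C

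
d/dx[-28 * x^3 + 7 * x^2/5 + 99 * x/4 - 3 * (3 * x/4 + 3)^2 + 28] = -84*x^2 - 23*x/40 + 45/4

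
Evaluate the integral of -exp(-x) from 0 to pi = -1 + exp(-pi)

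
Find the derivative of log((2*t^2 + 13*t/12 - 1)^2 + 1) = (2304*t^3 + 1872*t^2 - 814*t - 312)/(576*t^4 + 624*t^3 - 407*t^2 - 312*t + 288)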